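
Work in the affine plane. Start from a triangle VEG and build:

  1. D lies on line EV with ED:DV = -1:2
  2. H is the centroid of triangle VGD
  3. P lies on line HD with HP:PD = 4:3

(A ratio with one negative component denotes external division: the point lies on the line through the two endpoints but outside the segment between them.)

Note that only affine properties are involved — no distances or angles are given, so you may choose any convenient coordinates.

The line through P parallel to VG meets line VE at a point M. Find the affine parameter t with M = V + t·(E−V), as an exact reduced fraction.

t = 10/7

Choose coordinates V = (0, 0), E = (1, 0), G = (0, 1).
1. D lies on line EV with ED:DV = -1:2 ⇒ D = (2, 0)
2. H is the centroid of triangle VGD ⇒ H = (2/3, 1/3)
3. P lies on line HD with HP:PD = 4:3 ⇒ P = (10/7, 1/7)
through P parallel to VG: direction (0, 1); meets VE at M = (10/7, 0)
M = V + t·(E−V) with t = 10/7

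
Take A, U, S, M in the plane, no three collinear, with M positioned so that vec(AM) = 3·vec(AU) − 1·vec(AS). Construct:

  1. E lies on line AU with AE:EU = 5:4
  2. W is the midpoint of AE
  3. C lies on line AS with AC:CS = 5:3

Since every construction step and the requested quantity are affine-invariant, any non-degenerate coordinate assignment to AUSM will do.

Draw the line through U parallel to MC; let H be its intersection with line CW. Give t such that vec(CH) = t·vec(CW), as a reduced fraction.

t = 36/205

Work in coordinates with A = (0, 0), U = (1, 0), S = (0, 1), M = (3, -1).
1. E lies on line AU with AE:EU = 5:4 ⇒ E = (5/9, 0)
2. W is the midpoint of AE ⇒ W = (5/18, 0)
3. C lies on line AS with AC:CS = 5:3 ⇒ C = (0, 5/8)
through U parallel to MC: direction (-3, 13/8); meets CW at H = (2/41, 169/328)
H = C + t·(W−C) with t = 36/205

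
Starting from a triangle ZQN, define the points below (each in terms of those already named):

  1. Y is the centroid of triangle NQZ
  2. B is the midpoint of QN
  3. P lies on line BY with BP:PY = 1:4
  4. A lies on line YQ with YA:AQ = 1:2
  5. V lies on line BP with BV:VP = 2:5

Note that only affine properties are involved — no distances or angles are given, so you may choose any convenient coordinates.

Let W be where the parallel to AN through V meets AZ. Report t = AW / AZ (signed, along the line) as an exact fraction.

Assign Z = (0, 0), Q = (1, 0), N = (0, 1) — the answer is frame-independent, so this choice is without loss of generality.
1. Y is the centroid of triangle NQZ ⇒ Y = (1/3, 1/3)
2. B is the midpoint of QN ⇒ B = (1/2, 1/2)
3. P lies on line BY with BP:PY = 1:4 ⇒ P = (7/15, 7/15)
4. A lies on line YQ with YA:AQ = 1:2 ⇒ A = (5/9, 2/9)
5. V lies on line BP with BV:VP = 2:5 ⇒ V = (103/210, 103/210)
through V parallel to AN: direction (-5/9, 7/9); meets AZ at W = (206/315, 412/1575)
W = A + t·(Z−A) with t = -31/175

t = -31/175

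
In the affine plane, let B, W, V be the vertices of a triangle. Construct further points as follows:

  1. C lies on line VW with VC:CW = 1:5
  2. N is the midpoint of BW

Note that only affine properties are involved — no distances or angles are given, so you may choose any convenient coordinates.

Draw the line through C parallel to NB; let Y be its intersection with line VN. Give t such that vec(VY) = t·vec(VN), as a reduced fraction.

t = 1/6

Choose coordinates B = (0, 0), W = (1, 0), V = (0, 1).
1. C lies on line VW with VC:CW = 1:5 ⇒ C = (1/6, 5/6)
2. N is the midpoint of BW ⇒ N = (1/2, 0)
through C parallel to NB: direction (-1/2, 0); meets VN at Y = (1/12, 5/6)
Y = V + t·(N−V) with t = 1/6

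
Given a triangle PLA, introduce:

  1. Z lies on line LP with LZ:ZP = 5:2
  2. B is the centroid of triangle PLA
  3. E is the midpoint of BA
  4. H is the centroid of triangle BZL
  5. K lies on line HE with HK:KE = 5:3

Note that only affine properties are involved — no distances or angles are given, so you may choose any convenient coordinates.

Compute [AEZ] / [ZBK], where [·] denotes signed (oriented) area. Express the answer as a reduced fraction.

[AEZ]:[ZBK] = -24/5

Assign P = (0, 0), L = (1, 0), A = (0, 1) — the answer is frame-independent, so this choice is without loss of generality.
1. Z lies on line LP with LZ:ZP = 5:2 ⇒ Z = (2/7, 0)
2. B is the centroid of triangle PLA ⇒ B = (1/3, 1/3)
3. E is the midpoint of BA ⇒ E = (1/6, 2/3)
4. H is the centroid of triangle BZL ⇒ H = (34/63, 1/9)
5. K lies on line HE with HK:KE = 5:3 ⇒ K = (103/336, 11/24)
2·[AEZ] = -1/14, 2·[ZBK] = 5/336
[AEZ]:[ZBK] = -1/14:5/336 = -24/5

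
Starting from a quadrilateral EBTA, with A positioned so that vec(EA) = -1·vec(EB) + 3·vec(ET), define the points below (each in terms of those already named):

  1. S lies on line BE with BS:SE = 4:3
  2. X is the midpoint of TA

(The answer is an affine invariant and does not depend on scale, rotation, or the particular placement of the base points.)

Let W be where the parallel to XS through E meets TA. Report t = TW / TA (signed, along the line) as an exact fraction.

Assign E = (0, 0), B = (1, 0), T = (0, 1), A = (-1, 3) — the answer is frame-independent, so this choice is without loss of generality.
1. S lies on line BE with BS:SE = 4:3 ⇒ S = (3/7, 0)
2. X is the midpoint of TA ⇒ X = (-1/2, 2)
through E parallel to XS: direction (13/14, -2); meets TA at W = (-13/2, 14)
W = T + t·(A−T) with t = 13/2

t = 13/2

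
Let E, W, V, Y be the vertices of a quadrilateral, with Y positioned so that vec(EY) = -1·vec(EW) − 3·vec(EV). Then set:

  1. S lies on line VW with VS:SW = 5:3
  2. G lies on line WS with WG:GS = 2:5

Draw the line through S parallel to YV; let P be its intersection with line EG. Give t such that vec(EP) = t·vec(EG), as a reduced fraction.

t = 119/194

Choose coordinates E = (0, 0), W = (1, 0), V = (0, 1), Y = (-1, -3).
1. S lies on line VW with VS:SW = 5:3 ⇒ S = (5/8, 3/8)
2. G lies on line WS with WG:GS = 2:5 ⇒ G = (25/28, 3/28)
through S parallel to YV: direction (1, 4); meets EG at P = (425/776, 51/776)
P = E + t·(G−E) with t = 119/194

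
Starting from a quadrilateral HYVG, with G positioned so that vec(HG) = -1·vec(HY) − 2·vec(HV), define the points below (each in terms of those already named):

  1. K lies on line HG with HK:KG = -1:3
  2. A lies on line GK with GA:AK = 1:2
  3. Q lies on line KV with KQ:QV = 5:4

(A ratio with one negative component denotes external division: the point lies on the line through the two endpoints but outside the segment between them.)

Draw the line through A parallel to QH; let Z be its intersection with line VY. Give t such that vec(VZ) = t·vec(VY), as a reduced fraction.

Set H = (0, 0), Y = (1, 0), V = (0, 1), G = (-1, -2); any affine frame gives the same invariant.
1. K lies on line HG with HK:KG = -1:3 ⇒ K = (1/2, 1)
2. A lies on line GK with GA:AK = 1:2 ⇒ A = (-1/2, -1)
3. Q lies on line KV with KQ:QV = 5:4 ⇒ Q = (2/9, 1)
through A parallel to QH: direction (-2/9, -1); meets VY at Z = (-1/22, 23/22)
Z = V + t·(Y−V) with t = -1/22

t = -1/22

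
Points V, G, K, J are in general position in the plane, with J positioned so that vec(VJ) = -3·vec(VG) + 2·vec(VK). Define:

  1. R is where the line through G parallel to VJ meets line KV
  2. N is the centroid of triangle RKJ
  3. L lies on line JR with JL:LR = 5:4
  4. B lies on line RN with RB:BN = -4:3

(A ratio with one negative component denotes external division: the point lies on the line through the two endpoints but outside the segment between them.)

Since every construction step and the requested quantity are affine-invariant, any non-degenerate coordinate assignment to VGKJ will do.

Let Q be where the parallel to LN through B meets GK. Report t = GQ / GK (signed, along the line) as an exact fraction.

Work in coordinates with V = (0, 0), G = (1, 0), K = (0, 1), J = (-3, 2).
1. R is where the line through G parallel to VJ meets line KV ⇒ R = (0, 2/3)
2. N is the centroid of triangle RKJ ⇒ N = (-1, 11/9)
3. L lies on line JR with JL:LR = 5:4 ⇒ L = (-4/3, 34/27)
4. B lies on line RN with RB:BN = -4:3 ⇒ B = (-4, 26/9)
through B parallel to LN: direction (1/3, -1/27); meets GK at Q = (-13/8, 21/8)
Q = G + t·(K−G) with t = 21/8

t = 21/8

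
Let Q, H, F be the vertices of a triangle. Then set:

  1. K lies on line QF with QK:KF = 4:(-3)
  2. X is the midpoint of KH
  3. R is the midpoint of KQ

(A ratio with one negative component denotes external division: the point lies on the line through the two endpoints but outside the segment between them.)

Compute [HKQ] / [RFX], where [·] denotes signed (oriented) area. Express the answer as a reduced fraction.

Choose coordinates Q = (0, 0), H = (1, 0), F = (0, 1).
1. K lies on line QF with QK:KF = 4:(-3) ⇒ K = (0, 4)
2. X is the midpoint of KH ⇒ X = (1/2, 2)
3. R is the midpoint of KQ ⇒ R = (0, 2)
2·[HKQ] = 4, 2·[RFX] = 1/2
[HKQ]:[RFX] = 4:1/2 = 8

[HKQ]:[RFX] = 8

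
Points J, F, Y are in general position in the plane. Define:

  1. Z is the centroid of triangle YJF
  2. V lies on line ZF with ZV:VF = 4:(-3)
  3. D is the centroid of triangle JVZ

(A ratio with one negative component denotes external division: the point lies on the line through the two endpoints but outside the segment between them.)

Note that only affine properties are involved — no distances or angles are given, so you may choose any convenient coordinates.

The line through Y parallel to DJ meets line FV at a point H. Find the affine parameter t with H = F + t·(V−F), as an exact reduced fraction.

t = -4/3

Choose coordinates J = (0, 0), F = (1, 0), Y = (0, 1).
1. Z is the centroid of triangle YJF ⇒ Z = (1/3, 1/3)
2. V lies on line ZF with ZV:VF = 4:(-3) ⇒ V = (3, -1)
3. D is the centroid of triangle JVZ ⇒ D = (10/9, -2/9)
through Y parallel to DJ: direction (-10/9, 2/9); meets FV at H = (-5/3, 4/3)
H = F + t·(V−F) with t = -4/3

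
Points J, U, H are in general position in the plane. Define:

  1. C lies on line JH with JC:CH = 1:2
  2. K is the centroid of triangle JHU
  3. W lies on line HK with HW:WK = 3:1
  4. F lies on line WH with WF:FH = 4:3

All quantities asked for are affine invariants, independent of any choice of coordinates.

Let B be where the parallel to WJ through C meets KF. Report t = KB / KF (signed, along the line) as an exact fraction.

Assign J = (0, 0), U = (1, 0), H = (0, 1) — the answer is frame-independent, so this choice is without loss of generality.
1. C lies on line JH with JC:CH = 1:2 ⇒ C = (0, 1/3)
2. K is the centroid of triangle JHU ⇒ K = (1/3, 1/3)
3. W lies on line HK with HW:WK = 3:1 ⇒ W = (1/4, 1/2)
4. F lies on line WH with WF:FH = 4:3 ⇒ F = (3/28, 11/14)
through C parallel to WJ: direction (-1/4, -1/2); meets KF at B = (1/6, 2/3)
B = K + t·(F−K) with t = 14/19

t = 14/19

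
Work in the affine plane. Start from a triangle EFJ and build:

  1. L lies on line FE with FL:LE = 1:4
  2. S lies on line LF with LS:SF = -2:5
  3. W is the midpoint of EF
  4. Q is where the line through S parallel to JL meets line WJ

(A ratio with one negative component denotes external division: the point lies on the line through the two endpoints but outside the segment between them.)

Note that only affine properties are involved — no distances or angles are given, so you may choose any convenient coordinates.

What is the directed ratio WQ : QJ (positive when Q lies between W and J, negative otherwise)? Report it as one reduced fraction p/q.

WQ:QJ = 5/4

Choose coordinates E = (0, 0), F = (1, 0), J = (0, 1).
1. L lies on line FE with FL:LE = 1:4 ⇒ L = (4/5, 0)
2. S lies on line LF with LS:SF = -2:5 ⇒ S = (2/3, 0)
3. W is the midpoint of EF ⇒ W = (1/2, 0)
4. Q is where the line through S parallel to JL meets line WJ ⇒ Q = (2/9, 5/9)
Q = W + t·(J−W) with t = 5/9, so WQ:QJ = t:(1−t) = 5/9:4/9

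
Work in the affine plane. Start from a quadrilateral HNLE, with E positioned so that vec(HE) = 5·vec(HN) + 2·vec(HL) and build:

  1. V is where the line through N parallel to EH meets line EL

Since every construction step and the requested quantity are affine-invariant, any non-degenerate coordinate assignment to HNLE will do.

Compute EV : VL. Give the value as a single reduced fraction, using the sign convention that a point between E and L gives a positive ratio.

EV:VL = -2/7

Assign H = (0, 0), N = (1, 0), L = (0, 1), E = (5, 2) — the answer is frame-independent, so this choice is without loss of generality.
1. V is where the line through N parallel to EH meets line EL ⇒ V = (7, 12/5)
V = E + t·(L−E) with t = -2/5, so EV:VL = t:(1−t) = -2/5:7/5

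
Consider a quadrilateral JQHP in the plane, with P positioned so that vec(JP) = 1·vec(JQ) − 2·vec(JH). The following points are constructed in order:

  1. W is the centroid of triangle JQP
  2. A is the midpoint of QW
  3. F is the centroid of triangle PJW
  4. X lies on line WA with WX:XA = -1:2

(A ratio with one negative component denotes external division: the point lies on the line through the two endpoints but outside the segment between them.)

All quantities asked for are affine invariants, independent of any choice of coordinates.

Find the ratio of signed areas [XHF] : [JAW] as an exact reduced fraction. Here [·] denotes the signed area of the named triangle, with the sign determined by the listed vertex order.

[XHF]:[JAW] = 1/2

Assign J = (0, 0), Q = (1, 0), H = (0, 1), P = (1, -2) — the answer is frame-independent, so this choice is without loss of generality.
1. W is the centroid of triangle JQP ⇒ W = (2/3, -2/3)
2. A is the midpoint of QW ⇒ A = (5/6, -1/3)
3. F is the centroid of triangle PJW ⇒ F = (5/9, -8/9)
4. X lies on line WA with WX:XA = -1:2 ⇒ X = (1/2, -1)
2·[XHF] = -1/6, 2·[JAW] = -1/3
[XHF]:[JAW] = -1/6:-1/3 = 1/2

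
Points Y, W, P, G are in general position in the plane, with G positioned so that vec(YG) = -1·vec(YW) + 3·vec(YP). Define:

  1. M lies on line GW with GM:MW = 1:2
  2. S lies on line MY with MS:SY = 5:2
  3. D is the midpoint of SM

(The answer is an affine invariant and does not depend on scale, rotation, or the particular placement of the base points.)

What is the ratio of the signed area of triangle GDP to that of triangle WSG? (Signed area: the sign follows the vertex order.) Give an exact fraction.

Work in coordinates with Y = (0, 0), W = (1, 0), P = (0, 1), G = (-1, 3).
1. M lies on line GW with GM:MW = 1:2 ⇒ M = (-1/3, 2)
2. S lies on line MY with MS:SY = 5:2 ⇒ S = (-2/21, 4/7)
3. D is the midpoint of SM ⇒ D = (-3/14, 9/7)
2·[GDP] = 1/7, 2·[WSG] = -15/7
[GDP]:[WSG] = 1/7:-15/7 = -1/15

[GDP]:[WSG] = -1/15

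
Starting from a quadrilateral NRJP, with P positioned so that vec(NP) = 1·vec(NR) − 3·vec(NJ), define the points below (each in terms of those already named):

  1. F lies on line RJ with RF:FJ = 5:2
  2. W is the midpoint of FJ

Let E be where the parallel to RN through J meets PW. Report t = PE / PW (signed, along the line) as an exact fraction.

Assign N = (0, 0), R = (1, 0), J = (0, 1), P = (1, -3) — the answer is frame-independent, so this choice is without loss of generality.
1. F lies on line RJ with RF:FJ = 5:2 ⇒ F = (2/7, 5/7)
2. W is the midpoint of FJ ⇒ W = (1/7, 6/7)
through J parallel to RN: direction (-1, 0); meets PW at E = (1/9, 1)
E = P + t·(W−P) with t = 28/27

t = 28/27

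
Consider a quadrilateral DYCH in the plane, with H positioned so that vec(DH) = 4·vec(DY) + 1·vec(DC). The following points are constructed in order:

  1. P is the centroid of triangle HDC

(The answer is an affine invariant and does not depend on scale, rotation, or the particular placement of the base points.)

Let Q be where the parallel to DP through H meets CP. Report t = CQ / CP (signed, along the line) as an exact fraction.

Choose coordinates D = (0, 0), Y = (1, 0), C = (0, 1), H = (4, 1).
1. P is the centroid of triangle HDC ⇒ P = (4/3, 2/3)
through H parallel to DP: direction (4/3, 2/3); meets CP at Q = (8/3, 1/3)
Q = C + t·(P−C) with t = 2

t = 2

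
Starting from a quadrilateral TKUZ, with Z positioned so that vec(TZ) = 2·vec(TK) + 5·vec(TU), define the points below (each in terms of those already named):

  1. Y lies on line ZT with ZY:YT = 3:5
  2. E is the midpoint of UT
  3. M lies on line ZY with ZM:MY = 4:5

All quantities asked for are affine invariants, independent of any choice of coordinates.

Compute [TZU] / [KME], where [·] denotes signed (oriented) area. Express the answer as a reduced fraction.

[TZU]:[KME] = 4/9

Work in coordinates with T = (0, 0), K = (1, 0), U = (0, 1), Z = (2, 5).
1. Y lies on line ZT with ZY:YT = 3:5 ⇒ Y = (5/4, 25/8)
2. E is the midpoint of UT ⇒ E = (0, 1/2)
3. M lies on line ZY with ZM:MY = 4:5 ⇒ M = (5/3, 25/6)
2·[TZU] = 2, 2·[KME] = 9/2
[TZU]:[KME] = 2:9/2 = 4/9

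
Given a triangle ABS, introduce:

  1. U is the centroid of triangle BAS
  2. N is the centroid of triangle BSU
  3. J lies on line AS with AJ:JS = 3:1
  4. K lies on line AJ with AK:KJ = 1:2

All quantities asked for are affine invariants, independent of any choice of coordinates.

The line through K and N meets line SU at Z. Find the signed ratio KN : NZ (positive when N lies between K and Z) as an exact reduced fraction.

KN:NZ = -13/4

Work in coordinates with A = (0, 0), B = (1, 0), S = (0, 1).
1. U is the centroid of triangle BAS ⇒ U = (1/3, 1/3)
2. N is the centroid of triangle BSU ⇒ N = (4/9, 4/9)
3. J lies on line AS with AJ:JS = 3:1 ⇒ J = (0, 3/4)
4. K lies on line AJ with AK:KJ = 1:2 ⇒ K = (0, 1/4)
line KN meets SU at Z = (4/13, 5/13)
N = K + t·(Z−K) with t = 13/9, so KN:NZ = 13/9:-4/9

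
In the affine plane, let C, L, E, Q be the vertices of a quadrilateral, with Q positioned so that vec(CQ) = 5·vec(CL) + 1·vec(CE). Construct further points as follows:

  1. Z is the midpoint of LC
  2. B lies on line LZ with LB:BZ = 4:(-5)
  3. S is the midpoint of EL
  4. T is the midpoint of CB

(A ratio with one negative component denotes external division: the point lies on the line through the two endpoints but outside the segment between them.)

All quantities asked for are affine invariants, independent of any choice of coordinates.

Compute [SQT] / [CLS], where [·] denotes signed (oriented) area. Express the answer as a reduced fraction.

Set C = (0, 0), L = (1, 0), E = (0, 1), Q = (5, 1); any affine frame gives the same invariant.
1. Z is the midpoint of LC ⇒ Z = (1/2, 0)
2. B lies on line LZ with LB:BZ = 4:(-5) ⇒ B = (3, 0)
3. S is the midpoint of EL ⇒ S = (1/2, 1/2)
4. T is the midpoint of CB ⇒ T = (3/2, 0)
2·[SQT] = -11/4, 2·[CLS] = 1/2
[SQT]:[CLS] = -11/4:1/2 = -11/2

[SQT]:[CLS] = -11/2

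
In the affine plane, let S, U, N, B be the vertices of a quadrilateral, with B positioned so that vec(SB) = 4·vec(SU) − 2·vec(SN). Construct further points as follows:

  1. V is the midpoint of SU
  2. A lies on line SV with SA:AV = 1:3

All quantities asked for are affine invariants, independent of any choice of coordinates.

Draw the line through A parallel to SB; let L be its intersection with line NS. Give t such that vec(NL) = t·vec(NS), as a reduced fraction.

Choose coordinates S = (0, 0), U = (1, 0), N = (0, 1), B = (4, -2).
1. V is the midpoint of SU ⇒ V = (1/2, 0)
2. A lies on line SV with SA:AV = 1:3 ⇒ A = (1/8, 0)
through A parallel to SB: direction (4, -2); meets NS at L = (0, 1/16)
L = N + t·(S−N) with t = 15/16

t = 15/16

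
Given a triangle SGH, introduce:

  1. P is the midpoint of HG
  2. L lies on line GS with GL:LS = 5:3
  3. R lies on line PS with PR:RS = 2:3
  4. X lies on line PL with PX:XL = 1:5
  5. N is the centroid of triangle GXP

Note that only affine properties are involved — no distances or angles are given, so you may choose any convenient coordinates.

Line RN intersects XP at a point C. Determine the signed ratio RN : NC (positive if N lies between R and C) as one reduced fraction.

Set S = (0, 0), G = (1, 0), H = (0, 1); any affine frame gives the same invariant.
1. P is the midpoint of HG ⇒ P = (1/2, 1/2)
2. L lies on line GS with GL:LS = 5:3 ⇒ L = (3/8, 0)
3. R lies on line PS with PR:RS = 2:3 ⇒ R = (3/10, 3/10)
4. X lies on line PL with PX:XL = 1:5 ⇒ X = (23/48, 5/12)
5. N is the centroid of triangle GXP ⇒ N = (95/144, 11/36)
line RN meets XP at C = (155/344, 13/43)
N = R + t·(C−R) with t = 43/18, so RN:NC = 43/18:-25/18

RN:NC = -43/25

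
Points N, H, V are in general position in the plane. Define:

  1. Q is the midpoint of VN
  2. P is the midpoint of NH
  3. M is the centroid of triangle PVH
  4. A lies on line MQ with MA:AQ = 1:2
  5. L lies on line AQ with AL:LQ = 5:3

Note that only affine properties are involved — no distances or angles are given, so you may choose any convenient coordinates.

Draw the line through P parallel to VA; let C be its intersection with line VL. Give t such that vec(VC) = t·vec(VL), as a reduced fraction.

t = 4/15

Assign N = (0, 0), H = (1, 0), V = (0, 1) — the answer is frame-independent, so this choice is without loss of generality.
1. Q is the midpoint of VN ⇒ Q = (0, 1/2)
2. P is the midpoint of NH ⇒ P = (1/2, 0)
3. M is the centroid of triangle PVH ⇒ M = (1/2, 1/3)
4. A lies on line MQ with MA:AQ = 1:2 ⇒ A = (1/3, 7/18)
5. L lies on line AQ with AL:LQ = 5:3 ⇒ L = (1/8, 11/24)
through P parallel to VA: direction (1/3, -11/18); meets VL at C = (1/30, 77/90)
C = V + t·(L−V) with t = 4/15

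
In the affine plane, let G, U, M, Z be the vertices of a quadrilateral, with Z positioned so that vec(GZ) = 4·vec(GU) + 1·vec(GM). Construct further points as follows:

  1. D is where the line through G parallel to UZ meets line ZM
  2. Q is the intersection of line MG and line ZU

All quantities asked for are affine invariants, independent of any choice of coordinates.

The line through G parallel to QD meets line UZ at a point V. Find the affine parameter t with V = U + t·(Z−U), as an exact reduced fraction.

t = -4/3

Assign G = (0, 0), U = (1, 0), M = (0, 1), Z = (4, 1) — the answer is frame-independent, so this choice is without loss of generality.
1. D is where the line through G parallel to UZ meets line ZM ⇒ D = (3, 1)
2. Q is the intersection of line MG and line ZU ⇒ Q = (0, -1/3)
through G parallel to QD: direction (3, 4/3); meets UZ at V = (-3, -4/3)
V = U + t·(Z−U) with t = -4/3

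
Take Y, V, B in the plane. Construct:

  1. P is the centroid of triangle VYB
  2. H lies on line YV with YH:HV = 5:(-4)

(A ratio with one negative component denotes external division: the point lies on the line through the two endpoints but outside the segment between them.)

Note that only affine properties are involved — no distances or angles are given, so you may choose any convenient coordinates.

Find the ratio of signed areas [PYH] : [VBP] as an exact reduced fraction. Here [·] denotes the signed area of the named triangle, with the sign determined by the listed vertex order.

Assign Y = (0, 0), V = (1, 0), B = (0, 1) — the answer is frame-independent, so this choice is without loss of generality.
1. P is the centroid of triangle VYB ⇒ P = (1/3, 1/3)
2. H lies on line YV with YH:HV = 5:(-4) ⇒ H = (5, 0)
2·[PYH] = 5/3, 2·[VBP] = 1/3
[PYH]:[VBP] = 5/3:1/3 = 5

[PYH]:[VBP] = 5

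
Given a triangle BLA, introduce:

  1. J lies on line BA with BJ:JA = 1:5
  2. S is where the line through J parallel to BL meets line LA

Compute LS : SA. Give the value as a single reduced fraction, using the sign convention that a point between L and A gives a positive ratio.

LS:SA = 1/5

Work in coordinates with B = (0, 0), L = (1, 0), A = (0, 1).
1. J lies on line BA with BJ:JA = 1:5 ⇒ J = (0, 1/6)
2. S is where the line through J parallel to BL meets line LA ⇒ S = (5/6, 1/6)
S = L + t·(A−L) with t = 1/6, so LS:SA = t:(1−t) = 1/6:5/6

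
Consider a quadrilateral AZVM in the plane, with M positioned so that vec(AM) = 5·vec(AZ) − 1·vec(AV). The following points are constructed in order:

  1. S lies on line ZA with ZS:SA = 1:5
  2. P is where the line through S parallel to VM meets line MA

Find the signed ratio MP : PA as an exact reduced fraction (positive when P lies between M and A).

Choose coordinates A = (0, 0), Z = (1, 0), V = (0, 1), M = (5, -1).
1. S lies on line ZA with ZS:SA = 1:5 ⇒ S = (5/6, 0)
2. P is where the line through S parallel to VM meets line MA ⇒ P = (5/3, -1/3)
P = M + t·(A−M) with t = 2/3, so MP:PA = t:(1−t) = 2/3:1/3

MP:PA = 2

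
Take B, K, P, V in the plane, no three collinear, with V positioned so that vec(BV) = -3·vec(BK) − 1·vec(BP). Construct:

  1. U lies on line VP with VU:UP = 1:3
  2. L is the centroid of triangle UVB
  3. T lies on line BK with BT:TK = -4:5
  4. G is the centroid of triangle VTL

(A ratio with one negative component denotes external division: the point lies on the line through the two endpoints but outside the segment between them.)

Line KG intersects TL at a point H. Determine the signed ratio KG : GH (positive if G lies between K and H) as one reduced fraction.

KG:GH = -37/7

Work in coordinates with B = (0, 0), K = (1, 0), P = (0, 1), V = (-3, -1).
1. U lies on line VP with VU:UP = 1:3 ⇒ U = (-9/4, -1/2)
2. L is the centroid of triangle UVB ⇒ L = (-7/4, -1/2)
3. T lies on line BK with BT:TK = -4:5 ⇒ T = (-4, 0)
4. G is the centroid of triangle VTL ⇒ G = (-35/12, -1/2)
line KG meets TL at H = (-161/74, -15/37)
G = K + t·(H−K) with t = 37/30, so KG:GH = 37/30:-7/30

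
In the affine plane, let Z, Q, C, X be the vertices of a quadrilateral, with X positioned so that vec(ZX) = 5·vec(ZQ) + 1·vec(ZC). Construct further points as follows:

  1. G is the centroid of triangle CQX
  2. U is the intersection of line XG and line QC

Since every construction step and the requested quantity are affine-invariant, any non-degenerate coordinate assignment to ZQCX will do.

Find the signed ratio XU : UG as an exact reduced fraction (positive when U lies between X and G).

Assign Z = (0, 0), Q = (1, 0), C = (0, 1), X = (5, 1) — the answer is frame-independent, so this choice is without loss of generality.
1. G is the centroid of triangle CQX ⇒ G = (2, 2/3)
2. U is the intersection of line XG and line QC ⇒ U = (1/2, 1/2)
U = X + t·(G−X) with t = 3/2, so XU:UG = t:(1−t) = 3/2:-1/2

XU:UG = -3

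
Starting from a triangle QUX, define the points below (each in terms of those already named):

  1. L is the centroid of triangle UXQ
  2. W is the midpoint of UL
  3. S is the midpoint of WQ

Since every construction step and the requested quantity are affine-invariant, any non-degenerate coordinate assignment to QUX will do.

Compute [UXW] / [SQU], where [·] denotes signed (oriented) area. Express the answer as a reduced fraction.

[UXW]:[SQU] = 2

Set Q = (0, 0), U = (1, 0), X = (0, 1); any affine frame gives the same invariant.
1. L is the centroid of triangle UXQ ⇒ L = (1/3, 1/3)
2. W is the midpoint of UL ⇒ W = (2/3, 1/6)
3. S is the midpoint of WQ ⇒ S = (1/3, 1/12)
2·[UXW] = 1/6, 2·[SQU] = 1/12
[UXW]:[SQU] = 1/6:1/12 = 2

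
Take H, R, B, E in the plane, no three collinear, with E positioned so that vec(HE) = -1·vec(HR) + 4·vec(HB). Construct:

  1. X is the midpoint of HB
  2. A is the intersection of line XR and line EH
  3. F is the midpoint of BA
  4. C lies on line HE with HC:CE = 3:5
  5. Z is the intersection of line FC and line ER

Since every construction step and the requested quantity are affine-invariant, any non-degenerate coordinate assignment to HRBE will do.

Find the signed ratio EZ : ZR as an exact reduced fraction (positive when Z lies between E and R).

Work in coordinates with H = (0, 0), R = (1, 0), B = (0, 1), E = (-1, 4).
1. X is the midpoint of HB ⇒ X = (0, 1/2)
2. A is the intersection of line XR and line EH ⇒ A = (-1/7, 4/7)
3. F is the midpoint of BA ⇒ F = (-1/14, 11/14)
4. C lies on line HE with HC:CE = 3:5 ⇒ C = (-3/8, 3/2)
5. Z is the intersection of line FC and line ER ⇒ Z = (-47/12, 59/6)
Z = E + t·(R−E) with t = -35/24, so EZ:ZR = t:(1−t) = -35/24:59/24

EZ:ZR = -35/59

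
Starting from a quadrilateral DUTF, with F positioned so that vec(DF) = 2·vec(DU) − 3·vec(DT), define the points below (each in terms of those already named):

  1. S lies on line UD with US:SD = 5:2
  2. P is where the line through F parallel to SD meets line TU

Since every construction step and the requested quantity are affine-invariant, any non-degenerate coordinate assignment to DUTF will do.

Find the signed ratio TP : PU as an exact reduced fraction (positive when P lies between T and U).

Assign D = (0, 0), U = (1, 0), T = (0, 1), F = (2, -3) — the answer is frame-independent, so this choice is without loss of generality.
1. S lies on line UD with US:SD = 5:2 ⇒ S = (2/7, 0)
2. P is where the line through F parallel to SD meets line TU ⇒ P = (4, -3)
P = T + t·(U−T) with t = 4, so TP:PU = t:(1−t) = 4:-3

TP:PU = -4/3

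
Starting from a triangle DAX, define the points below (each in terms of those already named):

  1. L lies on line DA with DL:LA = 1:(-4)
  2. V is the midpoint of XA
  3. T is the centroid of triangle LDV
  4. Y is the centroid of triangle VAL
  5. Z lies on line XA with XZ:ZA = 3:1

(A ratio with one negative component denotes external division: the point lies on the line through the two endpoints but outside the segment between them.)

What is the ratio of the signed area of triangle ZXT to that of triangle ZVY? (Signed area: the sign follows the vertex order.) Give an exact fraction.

[ZXT]:[ZVY] = 21/4

Assign D = (0, 0), A = (1, 0), X = (0, 1) — the answer is frame-independent, so this choice is without loss of generality.
1. L lies on line DA with DL:LA = 1:(-4) ⇒ L = (-1/3, 0)
2. V is the midpoint of XA ⇒ V = (1/2, 1/2)
3. T is the centroid of triangle LDV ⇒ T = (1/18, 1/6)
4. Y is the centroid of triangle VAL ⇒ Y = (7/18, 1/6)
5. Z lies on line XA with XZ:ZA = 3:1 ⇒ Z = (3/4, 1/4)
2·[ZXT] = 7/12, 2·[ZVY] = 1/9
[ZXT]:[ZVY] = 7/12:1/9 = 21/4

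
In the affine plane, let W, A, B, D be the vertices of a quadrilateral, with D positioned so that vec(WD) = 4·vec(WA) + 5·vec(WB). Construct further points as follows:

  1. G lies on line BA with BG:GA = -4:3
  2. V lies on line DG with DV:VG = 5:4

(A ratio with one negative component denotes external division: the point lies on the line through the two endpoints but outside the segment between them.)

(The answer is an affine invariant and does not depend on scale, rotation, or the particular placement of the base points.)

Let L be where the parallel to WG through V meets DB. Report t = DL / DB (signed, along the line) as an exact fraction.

t = 40/63

Set W = (0, 0), A = (1, 0), B = (0, 1), D = (4, 5); any affine frame gives the same invariant.
1. G lies on line BA with BG:GA = -4:3 ⇒ G = (4, -3)
2. V lies on line DG with DV:VG = 5:4 ⇒ V = (4, 5/9)
through V parallel to WG: direction (4, -3); meets DB at L = (92/63, 155/63)
L = D + t·(B−D) with t = 40/63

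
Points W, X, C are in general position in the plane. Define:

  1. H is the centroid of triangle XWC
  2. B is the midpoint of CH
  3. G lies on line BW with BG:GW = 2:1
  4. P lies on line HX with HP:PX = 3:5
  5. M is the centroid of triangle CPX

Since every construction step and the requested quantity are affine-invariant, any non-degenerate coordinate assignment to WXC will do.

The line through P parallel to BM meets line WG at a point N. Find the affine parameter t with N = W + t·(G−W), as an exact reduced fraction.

t = 99/41

Assign W = (0, 0), X = (1, 0), C = (0, 1) — the answer is frame-independent, so this choice is without loss of generality.
1. H is the centroid of triangle XWC ⇒ H = (1/3, 1/3)
2. B is the midpoint of CH ⇒ B = (1/6, 2/3)
3. G lies on line BW with BG:GW = 2:1 ⇒ G = (1/18, 2/9)
4. P lies on line HX with HP:PX = 3:5 ⇒ P = (7/12, 5/24)
5. M is the centroid of triangle CPX ⇒ M = (19/36, 29/72)
through P parallel to BM: direction (13/36, -19/72); meets WG at N = (11/82, 22/41)
N = W + t·(G−W) with t = 99/41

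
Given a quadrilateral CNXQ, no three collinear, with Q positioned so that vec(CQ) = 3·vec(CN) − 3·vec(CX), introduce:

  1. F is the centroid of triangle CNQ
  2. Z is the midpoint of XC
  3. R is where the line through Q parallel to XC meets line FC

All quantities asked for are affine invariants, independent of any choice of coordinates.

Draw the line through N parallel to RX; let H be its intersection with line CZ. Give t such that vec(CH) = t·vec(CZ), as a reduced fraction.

Assign C = (0, 0), N = (1, 0), X = (0, 1), Q = (3, -3) — the answer is frame-independent, so this choice is without loss of generality.
1. F is the centroid of triangle CNQ ⇒ F = (4/3, -1)
2. Z is the midpoint of XC ⇒ Z = (0, 1/2)
3. R is where the line through Q parallel to XC meets line FC ⇒ R = (3, -9/4)
through N parallel to RX: direction (-3, 13/4); meets CZ at H = (0, 13/12)
H = C + t·(Z−C) with t = 13/6

t = 13/6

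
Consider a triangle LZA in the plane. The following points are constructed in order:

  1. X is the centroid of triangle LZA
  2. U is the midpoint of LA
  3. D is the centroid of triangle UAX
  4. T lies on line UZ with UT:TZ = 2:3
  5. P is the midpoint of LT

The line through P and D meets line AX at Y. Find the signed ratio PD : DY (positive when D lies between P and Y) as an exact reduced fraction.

PD:DY = 17/10

Assign L = (0, 0), Z = (1, 0), A = (0, 1) — the answer is frame-independent, so this choice is without loss of generality.
1. X is the centroid of triangle LZA ⇒ X = (1/3, 1/3)
2. U is the midpoint of LA ⇒ U = (0, 1/2)
3. D is the centroid of triangle UAX ⇒ D = (1/9, 11/18)
4. T lies on line UZ with UT:TZ = 2:3 ⇒ T = (2/5, 3/10)
5. P is the midpoint of LT ⇒ P = (1/5, 3/20)
line PD meets AX at Y = (1/17, 15/17)
D = P + t·(Y−P) with t = 17/27, so PD:DY = 17/27:10/27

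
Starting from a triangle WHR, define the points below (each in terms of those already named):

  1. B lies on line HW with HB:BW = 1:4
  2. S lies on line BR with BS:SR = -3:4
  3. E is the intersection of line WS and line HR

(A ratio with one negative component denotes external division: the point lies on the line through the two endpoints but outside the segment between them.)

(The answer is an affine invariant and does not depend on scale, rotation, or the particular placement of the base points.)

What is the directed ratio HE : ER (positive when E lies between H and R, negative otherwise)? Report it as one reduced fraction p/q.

Work in coordinates with W = (0, 0), H = (1, 0), R = (0, 1).
1. B lies on line HW with HB:BW = 1:4 ⇒ B = (4/5, 0)
2. S lies on line BR with BS:SR = -3:4 ⇒ S = (16/5, -3)
3. E is the intersection of line WS and line HR ⇒ E = (16, -15)
E = H + t·(R−H) with t = -15, so HE:ER = t:(1−t) = -15:16

HE:ER = -15/16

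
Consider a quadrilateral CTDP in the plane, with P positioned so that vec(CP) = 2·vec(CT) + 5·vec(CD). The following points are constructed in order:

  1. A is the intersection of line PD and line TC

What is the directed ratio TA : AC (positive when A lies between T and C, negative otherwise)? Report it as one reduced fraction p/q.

Choose coordinates C = (0, 0), T = (1, 0), D = (0, 1), P = (2, 5).
1. A is the intersection of line PD and line TC ⇒ A = (-1/2, 0)
A = T + t·(C−T) with t = 3/2, so TA:AC = t:(1−t) = 3/2:-1/2

TA:AC = -3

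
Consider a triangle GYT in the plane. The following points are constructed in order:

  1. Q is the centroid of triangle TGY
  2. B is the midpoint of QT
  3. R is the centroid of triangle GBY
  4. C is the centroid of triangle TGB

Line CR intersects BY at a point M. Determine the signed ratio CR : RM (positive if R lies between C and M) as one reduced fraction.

Work in coordinates with G = (0, 0), Y = (1, 0), T = (0, 1).
1. Q is the centroid of triangle TGY ⇒ Q = (1/3, 1/3)
2. B is the midpoint of QT ⇒ B = (1/6, 2/3)
3. R is the centroid of triangle GBY ⇒ R = (7/18, 2/9)
4. C is the centroid of triangle TGB ⇒ C = (1/18, 5/9)
line CR meets BY at M = (-17/18, 14/9)
R = C + t·(M−C) with t = -1/3, so CR:RM = -1/3:4/3

CR:RM = -1/4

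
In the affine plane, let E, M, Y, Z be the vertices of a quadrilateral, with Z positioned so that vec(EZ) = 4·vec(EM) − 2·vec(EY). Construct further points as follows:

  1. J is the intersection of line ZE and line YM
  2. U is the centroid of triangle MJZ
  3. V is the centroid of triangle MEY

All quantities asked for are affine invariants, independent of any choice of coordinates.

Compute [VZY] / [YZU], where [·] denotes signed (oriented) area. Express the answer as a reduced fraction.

[VZY]:[YZU] = -5/3

Choose coordinates E = (0, 0), M = (1, 0), Y = (0, 1), Z = (4, -2).
1. J is the intersection of line ZE and line YM ⇒ J = (2, -1)
2. U is the centroid of triangle MJZ ⇒ U = (7/3, -1)
3. V is the centroid of triangle MEY ⇒ V = (1/3, 1/3)
2·[VZY] = 5/3, 2·[YZU] = -1
[VZY]:[YZU] = 5/3:-1 = -5/3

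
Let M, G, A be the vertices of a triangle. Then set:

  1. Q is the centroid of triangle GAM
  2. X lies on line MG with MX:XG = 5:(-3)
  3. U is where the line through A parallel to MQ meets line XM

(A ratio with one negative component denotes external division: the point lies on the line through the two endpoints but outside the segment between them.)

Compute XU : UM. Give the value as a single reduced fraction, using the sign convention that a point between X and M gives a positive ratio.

Set M = (0, 0), G = (1, 0), A = (0, 1); any affine frame gives the same invariant.
1. Q is the centroid of triangle GAM ⇒ Q = (1/3, 1/3)
2. X lies on line MG with MX:XG = 5:(-3) ⇒ X = (5/2, 0)
3. U is where the line through A parallel to MQ meets line XM ⇒ U = (-1, 0)
U = X + t·(M−X) with t = 7/5, so XU:UM = t:(1−t) = 7/5:-2/5

XU:UM = -7/2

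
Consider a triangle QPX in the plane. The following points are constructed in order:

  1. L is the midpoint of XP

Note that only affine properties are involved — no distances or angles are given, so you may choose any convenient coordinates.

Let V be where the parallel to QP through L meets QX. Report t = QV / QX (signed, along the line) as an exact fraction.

t = 1/2

Assign Q = (0, 0), P = (1, 0), X = (0, 1) — the answer is frame-independent, so this choice is without loss of generality.
1. L is the midpoint of XP ⇒ L = (1/2, 1/2)
through L parallel to QP: direction (1, 0); meets QX at V = (0, 1/2)
V = Q + t·(X−Q) with t = 1/2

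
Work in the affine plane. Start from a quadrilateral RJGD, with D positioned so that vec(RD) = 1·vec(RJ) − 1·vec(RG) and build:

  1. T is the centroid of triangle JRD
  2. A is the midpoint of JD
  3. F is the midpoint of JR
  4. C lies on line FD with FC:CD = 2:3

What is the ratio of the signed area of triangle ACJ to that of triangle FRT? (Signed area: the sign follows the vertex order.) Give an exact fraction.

Work in coordinates with R = (0, 0), J = (1, 0), G = (0, 1), D = (1, -1).
1. T is the centroid of triangle JRD ⇒ T = (2/3, -1/3)
2. A is the midpoint of JD ⇒ A = (1, -1/2)
3. F is the midpoint of JR ⇒ F = (1/2, 0)
4. C lies on line FD with FC:CD = 2:3 ⇒ C = (7/10, -2/5)
2·[ACJ] = -3/20, 2·[FRT] = 1/6
[ACJ]:[FRT] = -3/20:1/6 = -9/10

[ACJ]:[FRT] = -9/10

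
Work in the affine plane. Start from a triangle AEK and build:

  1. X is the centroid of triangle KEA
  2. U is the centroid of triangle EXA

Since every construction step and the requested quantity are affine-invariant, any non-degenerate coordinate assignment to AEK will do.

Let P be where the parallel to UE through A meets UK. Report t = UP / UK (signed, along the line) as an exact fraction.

Work in coordinates with A = (0, 0), E = (1, 0), K = (0, 1).
1. X is the centroid of triangle KEA ⇒ X = (1/3, 1/3)
2. U is the centroid of triangle EXA ⇒ U = (4/9, 1/9)
through A parallel to UE: direction (5/9, -1/9); meets UK at P = (5/9, -1/9)
P = U + t·(K−U) with t = -1/4

t = -1/4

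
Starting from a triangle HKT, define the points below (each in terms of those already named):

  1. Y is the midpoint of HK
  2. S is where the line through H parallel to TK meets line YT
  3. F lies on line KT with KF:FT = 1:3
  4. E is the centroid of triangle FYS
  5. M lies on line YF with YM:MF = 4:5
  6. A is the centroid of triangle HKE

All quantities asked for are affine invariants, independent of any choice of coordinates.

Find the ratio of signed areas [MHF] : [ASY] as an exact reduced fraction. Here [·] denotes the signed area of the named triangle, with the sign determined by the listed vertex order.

Assign H = (0, 0), K = (1, 0), T = (0, 1) — the answer is frame-independent, so this choice is without loss of generality.
1. Y is the midpoint of HK ⇒ Y = (1/2, 0)
2. S is where the line through H parallel to TK meets line YT ⇒ S = (1, -1)
3. F lies on line KT with KF:FT = 1:3 ⇒ F = (3/4, 1/4)
4. E is the centroid of triangle FYS ⇒ E = (3/4, -1/4)
5. M lies on line YF with YM:MF = 4:5 ⇒ M = (11/18, 1/9)
6. A is the centroid of triangle HKE ⇒ A = (7/12, -1/12)
2·[MHF] = -5/72, 2·[ASY] = -1/24
[MHF]:[ASY] = -5/72:-1/24 = 5/3

[MHF]:[ASY] = 5/3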